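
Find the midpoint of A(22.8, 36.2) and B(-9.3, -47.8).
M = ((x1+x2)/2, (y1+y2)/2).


Mx = (22.8 - 9.3)/2 = 13.5/2 = 6.7500
My = (36.2 - 47.8)/2 = -11.6/2 = -5.8000

(6.7500, -5.8000)


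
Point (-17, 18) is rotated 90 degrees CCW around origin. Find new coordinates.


cos(90) = 0, sin(90) = 1
x' = -17*0 - 18*1 = -18
y' = -17*1 + 18*0 = -17

(-18, -17)


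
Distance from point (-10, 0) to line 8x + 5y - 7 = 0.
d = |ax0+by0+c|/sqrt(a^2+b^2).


|8*(-10) + 5*0 - 7| = |-87| = 87
sqrt(64 + 25) = sqrt(89) = 9.4340
d = 87/sqrt(89) = 9.2220

9.2220


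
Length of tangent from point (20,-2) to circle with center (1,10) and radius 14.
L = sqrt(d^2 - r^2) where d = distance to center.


d = sqrt((20-1)^2 + (-2-10)^2) = sqrt(361+144) = 22.4722
L = sqrt(505.0000 - 196) = sqrt(309.0000) = 17.5784

17.5784


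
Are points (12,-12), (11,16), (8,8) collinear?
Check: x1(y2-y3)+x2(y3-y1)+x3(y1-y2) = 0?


12*(16-8) + 11*(8+ 12) + 8*(-12-16)
= 96 + 220 - 224 = 92

No, not collinear (determinant = 92)


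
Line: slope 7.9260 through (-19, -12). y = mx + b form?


y + 12 = 7.9260(x + 19)
y = 7.9260x - 12 - 7.9260*(-19)
y = 7.9260x + 138.5940

y = 7.9260x + 138.5940


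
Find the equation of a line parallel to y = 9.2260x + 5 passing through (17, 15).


Parallel lines have equal slopes.
m2 = 9.2260
b2 = 15 - 9.2260*17 = -141.8420

y = 9.2260x - 141.8420


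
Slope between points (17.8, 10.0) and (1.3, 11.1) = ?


dy = 11.1 - 10.0 = 1.1
dx = 1.3 - 17.8 = -16.5
m = 1.1/(-16.5) = -0.0667

m = -0.0667


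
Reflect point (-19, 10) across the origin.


Reflection rule for origin: (-x, -y)
(-19, 10) -> (19, -10)

(19, -10)


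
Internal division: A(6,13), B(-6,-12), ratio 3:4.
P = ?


Px = (3*(-6) + 4*6)/7 = 6/7 = 0.8571
Py = (3*(-12) + 4*13)/7 = 16/7 = 2.2857

P = (0.8571, 2.2857)


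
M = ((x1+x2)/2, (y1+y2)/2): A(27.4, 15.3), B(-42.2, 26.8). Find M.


Mx = (27.4 - 42.2)/2 = -14.8/2 = -7.4000
My = (15.3 + 26.8)/2 = 42.1/2 = 21.0500

(-7.4000, 21.0500)


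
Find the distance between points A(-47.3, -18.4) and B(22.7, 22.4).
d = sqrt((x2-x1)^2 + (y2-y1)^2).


dx = 22.7 + 47.3 = 70.0
dy = 22.4 + 18.4 = 40.8
d = sqrt(4900.0 + 1664.64) = sqrt(6564.64) = 81.0225

81.0225


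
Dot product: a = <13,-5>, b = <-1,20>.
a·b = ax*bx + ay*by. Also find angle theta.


a·b = 13*(-1) - 5*20 = -13 - 100 = -113
|a| = sqrt(169+25) = 13.9284
|b| = sqrt(1+400) = 20.0250
cos(theta) = -113/(sqrt(194)*sqrt(401)) = -113/sqrt(77794) = -0.405140
theta = arccos(-113/sqrt(77794)) = 113.8999 degrees

a·b = -113, theta = 113.8999 deg


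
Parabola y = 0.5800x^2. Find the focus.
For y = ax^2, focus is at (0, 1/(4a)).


a = 0.5800
4a = 2.3200
focus = (0, 1/2.3200) = (0, 0.4310)

Focus = (0, 0.4310)


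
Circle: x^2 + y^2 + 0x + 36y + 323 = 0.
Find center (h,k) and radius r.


h = -D/2 = 0/2 = 0
k = -E/2 = -36/2 = -18
r^2 = h^2 + k^2 - F = 0 + 324 - 323 = 1
r = 1

Center (0, -18), radius = 1


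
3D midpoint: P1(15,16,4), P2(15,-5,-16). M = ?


Mx = (15+15)/2 = 15.0000
My = (16- 5)/2 = 5.5000
Mz = (4- 16)/2 = -6.0000

M = (15.0000, 5.5000, -6.0000)


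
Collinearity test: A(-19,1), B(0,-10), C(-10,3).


-19*(-10-3) + 0*(3-1) - 10*(1+ 10)
= 247 + 0 - 110 = 137

No, not collinear (determinant = 137)


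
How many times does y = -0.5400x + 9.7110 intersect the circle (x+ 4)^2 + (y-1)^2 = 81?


Substitute y = -0.5400x + 9.7110: (x+ 4)^2 + (-0.5400x+9.7110-1)^2 = 81
Expand to Ax^2 + Bx + C = 0, where b-k = 8.711
A = 1+m^2 = 1.2916
B = 2(m(b-k) - h) = 2(-0.5400*8.711 + 4) = -1.40788
C = h^2 + (b-k)^2 - r^2 = 16 + 75.881521 - 81 = 10.881521
disc = B^2-4AC = 1.9821 - 56.2183 = -54.2362
disc < 0

0 intersection points


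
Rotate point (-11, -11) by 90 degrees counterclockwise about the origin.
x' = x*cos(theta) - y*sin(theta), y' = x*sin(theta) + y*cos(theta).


cos(90) = 0, sin(90) = 1
x' = -11*0 + 11*1 = 11
y' = -11*1 - 11*0 = -11

(11, -11)


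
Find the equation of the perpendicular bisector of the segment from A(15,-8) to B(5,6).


Midpoint = (10, -1)
Slope of AB = dy/dx = 14/(-10) = -1.4000
Perp slope = -dx/dy = 10/14 = 0.7143
b = My - (perp slope)*Mx = -1 + (-10*10)/14 = -1 - 7.1429 = -8.1429

y = 0.7143x - 8.1429


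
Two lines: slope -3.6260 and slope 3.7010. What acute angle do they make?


m1-m2 = -7.327
1+m1*m2 = -12.419826
tan(theta) = |-7.327/(-12.419826)| = 0.589944
theta = arctan(|-7.327/(-12.419826)|) = 30.5382 degrees (acute angle)

30.5382 degrees


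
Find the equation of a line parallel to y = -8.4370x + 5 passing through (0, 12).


Parallel lines have equal slopes.
m2 = -8.4370
b2 = 12 + 8.4370*0 = 12.0000

y = -8.4370x + 12.0000


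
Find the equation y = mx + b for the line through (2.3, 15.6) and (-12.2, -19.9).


m = (-35.5)/(-14.5) = 2.4483
b = y1 - m*x1 = 15.6 - (-35.5*2.3)/(-14.5) = 15.6 - 5.6310 = 9.9690

y = 2.4483x + 9.9690


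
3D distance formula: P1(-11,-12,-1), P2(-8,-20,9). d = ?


dx=3, dy=-8, dz=10
d = sqrt(9+64+100) = sqrt(173) = 13.1529

13.1529


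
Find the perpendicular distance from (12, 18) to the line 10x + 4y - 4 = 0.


|10*12 + 4*18 - 4| = |188| = 188
sqrt(100 + 16) = sqrt(116) = 10.7703
d = 188/sqrt(116) = 17.4554

17.4554


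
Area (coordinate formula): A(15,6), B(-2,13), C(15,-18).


15*(13+ 18) = 465
-2*(-18-6) = 48
15*(6-13) = -105
sum = 408
Area = |408|/2 = 204.0000

204.0000 sq units


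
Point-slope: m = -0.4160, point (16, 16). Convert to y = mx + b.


y - 16 = -0.4160(x - 16)
y = -0.4160x + 16 + 0.4160*16
y = -0.4160x + 22.6560

y = -0.4160x + 22.6560


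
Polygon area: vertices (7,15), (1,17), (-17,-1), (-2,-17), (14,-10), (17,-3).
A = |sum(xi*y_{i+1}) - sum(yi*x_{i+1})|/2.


sum(xi*y_{i+1}) = 7*17 + 1*(-1) - 17*(-17) - 2*(-10) + 14*(-3) + 17*15 = 640
sum(yi*x_{i+1}) = 15*1 + 17*(-17) - 1*(-2) - 17*14 - 10*17 - 3*7 = -701
Area = |640 + 701|/2 = 1341/2 = 670.5000

670.5000 sq units


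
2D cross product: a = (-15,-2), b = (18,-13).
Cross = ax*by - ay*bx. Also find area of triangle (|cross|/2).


cross = -15*(-13) + 2*18 = 195 + 36 = 231
Triangle area = |231|/2 = 231/2 = 115.5000

cross = 231, triangle area = 115.5000


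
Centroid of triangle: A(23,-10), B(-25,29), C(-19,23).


Gx = (23- 25- 19)/3 = -21/3 = -7.0000
Gy = (-10+29+23)/3 = 42/3 = 14.0000

G = (-7.0000, 14.0000)


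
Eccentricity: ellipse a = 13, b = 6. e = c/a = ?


c = sqrt(169-36) = sqrt(133) = 11.5326
e = c/a = sqrt(133)/13 = 0.8871

e = 0.8871


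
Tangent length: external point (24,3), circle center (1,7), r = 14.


d = sqrt((24-1)^2 + (3-7)^2) = sqrt(529+16) = 23.3452
L = sqrt(545.0000 - 196) = sqrt(349.0000) = 18.6815

18.6815


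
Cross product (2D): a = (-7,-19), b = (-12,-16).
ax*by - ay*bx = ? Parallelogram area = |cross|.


cross = -7*(-16) + 19*(-12) = 112 - 228 = -116
Parallelogram area = |-116| = 116

cross = -116, parallelogram area = 116


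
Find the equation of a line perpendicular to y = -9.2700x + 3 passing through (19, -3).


Perpendicular slope = -1/m1 = -1/(-9.2700) = 0.1079
b2 = y0 - m2*x0 = -3 + 19/(-9.2700) = -3 - 2.0496 = -5.0496

y = 0.1079x - 5.0496


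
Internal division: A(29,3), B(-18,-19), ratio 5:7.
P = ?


Px = (5*(-18) + 7*29)/12 = 113/12 = 9.4167
Py = (5*(-19) + 7*3)/12 = -74/12 = -6.1667

P = (9.4167, -6.1667)


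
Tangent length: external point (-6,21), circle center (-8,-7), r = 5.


d = sqrt((-6+ 8)^2 + (21+ 7)^2) = sqrt(4+784) = 28.0713
L = sqrt(788.0000 - 25) = sqrt(763.0000) = 27.6225

27.6225


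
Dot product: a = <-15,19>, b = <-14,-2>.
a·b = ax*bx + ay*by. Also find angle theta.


a·b = -15*(-14) + 19*(-2) = 210 - 38 = 172
|a| = sqrt(225+361) = 24.2074
|b| = sqrt(196+4) = 14.1421
cos(theta) = 172/(sqrt(586)*sqrt(200)) = 172/sqrt(117200) = 0.502417
theta = arccos(172/sqrt(117200)) = 59.8399 degrees

a·b = 172, theta = 59.8399 deg


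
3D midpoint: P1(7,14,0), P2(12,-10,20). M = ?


Mx = (7+12)/2 = 9.5000
My = (14- 10)/2 = 2.0000
Mz = (0+20)/2 = 10.0000

M = (9.5000, 2.0000, 10.0000)


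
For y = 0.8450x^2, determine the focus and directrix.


a = 0.8450
1/(4a) = 0.2959
Focus = (0, 0.2959)
Directrix: y = -0.2959

Focus = (0, 0.2959), Directrix: y = -0.2959


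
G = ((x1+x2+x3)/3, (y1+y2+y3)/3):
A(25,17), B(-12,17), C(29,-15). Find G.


Gx = (25- 12+29)/3 = 42/3 = 14.0000
Gy = (17+17- 15)/3 = 19/3 = 6.3333

G = (14.0000, 6.3333)


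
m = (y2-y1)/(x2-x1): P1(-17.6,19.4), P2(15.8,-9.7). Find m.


dy = -9.7 - 19.4 = -29.1
dx = 15.8 + 17.6 = 33.4
m = -29.1/33.4 = -0.8713

m = -0.8713


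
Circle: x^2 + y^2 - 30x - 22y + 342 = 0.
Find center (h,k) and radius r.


h = -D/2 = 30/2 = 15
k = -E/2 = 22/2 = 11
r^2 = h^2 + k^2 - F = 225 + 121 - 342 = 4
r = 2

Center (15, 11), radius = 2


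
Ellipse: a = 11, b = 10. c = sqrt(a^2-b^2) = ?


c^2 = 11^2 - 10^2 = 121 - 100 = 21
c = sqrt(21) = 4.5826

c = 4.5826


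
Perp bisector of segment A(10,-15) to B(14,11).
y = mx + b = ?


Midpoint = (12, -2)
Slope of AB = dy/dx = 26/4 = 6.5000
Perp slope = -dx/dy = -4/26 = -0.1538
b = My - (perp slope)*Mx = -2 + (4*12)/26 = -2 + 1.8462 = -0.1538

y = -0.1538x - 0.1538


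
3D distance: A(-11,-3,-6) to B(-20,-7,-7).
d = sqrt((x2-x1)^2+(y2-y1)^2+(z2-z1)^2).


dx=-9, dy=-4, dz=-1
d = sqrt(81+16+1) = sqrt(98) = 9.8995

9.8995


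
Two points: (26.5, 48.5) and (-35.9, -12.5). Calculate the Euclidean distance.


dx = -35.9 - 26.5 = -62.4
dy = -12.5 - 48.5 = -61.0
d = sqrt(3893.76 + 3721.0) = sqrt(7614.76) = 87.2626

87.2626


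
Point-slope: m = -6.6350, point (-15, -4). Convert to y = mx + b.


y + 4 = -6.6350(x + 15)
y = -6.6350x - 4 + 6.6350*(-15)
y = -6.6350x - 103.5250

y = -6.6350x - 103.5250


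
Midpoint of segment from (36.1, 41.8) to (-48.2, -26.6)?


Mx = (36.1 - 48.2)/2 = -12.1/2 = -6.0500
My = (41.8 - 26.6)/2 = 15.2/2 = 7.6000

(-6.0500, 7.6000)


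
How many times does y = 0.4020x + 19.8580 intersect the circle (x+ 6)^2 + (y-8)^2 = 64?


Substitute y = 0.4020x + 19.8580: (x+ 6)^2 + (0.4020x+19.8580-8)^2 = 64
Expand to Ax^2 + Bx + C = 0, where b-k = 11.858
A = 1+m^2 = 1.161604
B = 2(m(b-k) - h) = 2(0.4020*11.858 + 6) = 21.533832
C = h^2 + (b-k)^2 - r^2 = 36 + 140.612164 - 64 = 112.612164
disc = B^2-4AC = 463.7059 - 523.2430 = -59.5371
disc < 0

0 intersection points


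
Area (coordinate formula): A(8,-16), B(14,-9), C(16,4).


8*(-9-4) = -104
14*(4+ 16) = 280
16*(-16+ 9) = -112
sum = 64
Area = |64|/2 = 32.0000

32.0000 sq units


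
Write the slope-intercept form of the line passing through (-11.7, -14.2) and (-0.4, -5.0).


m = (9.2)/(11.3) = 0.8142
b = y1 - m*x1 = -14.2 - (9.2*(-11.7))/(11.3) = -14.2 + 9.5257 = -4.6743

y = 0.8142x - 4.6743


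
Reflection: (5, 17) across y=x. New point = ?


Reflection rule for y=x: (y, x)
(5, 17) -> (17, 5)

(17, 5)


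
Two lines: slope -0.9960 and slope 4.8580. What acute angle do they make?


m1-m2 = -5.854
1+m1*m2 = -3.838568
tan(theta) = |-5.854/(-3.838568)| = 1.525048
theta = arctan(|-5.854/(-3.838568)|) = 56.7465 degrees (acute angle)

56.7465 degrees


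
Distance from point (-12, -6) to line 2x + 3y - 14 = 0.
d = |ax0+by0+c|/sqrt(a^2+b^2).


|2*(-12) + 3*(-6) - 14| = |-56| = 56
sqrt(4 + 9) = sqrt(13) = 3.6056
d = 56/sqrt(13) = 15.5316

15.5316


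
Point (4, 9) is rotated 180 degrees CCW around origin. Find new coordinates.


cos(180) = -1, sin(180) = 0
x' = 4*(-1) - 9*0 = -4
y' = 4*0 + 9*(-1) = -9

(-4, -9)


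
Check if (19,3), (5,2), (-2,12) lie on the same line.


19*(2-12) + 5*(12-3) - 2*(3-2)
= -190 + 45 - 2 = -147

No, not collinear (determinant = -147)


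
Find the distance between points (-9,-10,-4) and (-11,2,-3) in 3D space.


dx=-2, dy=12, dz=1
d = sqrt(4+144+1) = sqrt(149) = 12.2066

12.2066


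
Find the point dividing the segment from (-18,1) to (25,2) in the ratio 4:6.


Px = (4*25 + 6*(-18))/10 = -8/10 = -0.8000
Py = (4*2 + 6*1)/10 = 14/10 = 1.4000

P = (-0.8000, 1.4000)


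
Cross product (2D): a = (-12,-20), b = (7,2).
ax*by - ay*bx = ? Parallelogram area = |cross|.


cross = -12*2 + 20*7 = -24 + 140 = 116
Parallelogram area = |116| = 116

cross = 116, parallelogram area = 116


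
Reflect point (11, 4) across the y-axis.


Reflection rule for y-axis: (-x, y)
(11, 4) -> (-11, 4)

(-11, 4)


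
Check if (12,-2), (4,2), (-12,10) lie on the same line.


12*(2-10) + 4*(10+ 2) - 12*(-2-2)
= -96 + 48 + 48 = 0

Yes, collinear (determinant = 0)


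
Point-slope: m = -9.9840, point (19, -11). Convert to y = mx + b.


y + 11 = -9.9840(x - 19)
y = -9.9840x - 11 + 9.9840*19
y = -9.9840x + 178.6960

y = -9.9840x + 178.6960


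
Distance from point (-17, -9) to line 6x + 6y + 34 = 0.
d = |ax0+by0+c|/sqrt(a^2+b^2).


|6*(-17) + 6*(-9) + 34| = |-122| = 122
sqrt(36 + 36) = sqrt(72) = 8.4853
d = 122/sqrt(72) = 14.3778

14.3778


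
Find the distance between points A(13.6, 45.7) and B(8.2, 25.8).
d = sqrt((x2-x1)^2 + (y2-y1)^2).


dx = 8.2 - 13.6 = -5.4
dy = 25.8 - 45.7 = -19.9
d = sqrt(29.16 + 396.01) = sqrt(425.17) = 20.6197

20.6197


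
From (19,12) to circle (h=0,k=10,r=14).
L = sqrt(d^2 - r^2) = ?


d = sqrt((19-0)^2 + (12-10)^2) = sqrt(361+4) = 19.1050
L = sqrt(365.0000 - 196) = sqrt(169.0000) = 13.0000

13.0000


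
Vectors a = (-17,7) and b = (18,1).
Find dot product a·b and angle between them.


a·b = -17*18 + 7*1 = -306 + 7 = -299
|a| = sqrt(289+49) = 18.3848
|b| = sqrt(324+1) = 18.0278
cos(theta) = -299/(sqrt(338)*sqrt(325)) = -299/sqrt(109850) = -0.902134
theta = arccos(-299/sqrt(109850)) = 154.4400 degrees

a·b = -299, theta = 154.4400 deg


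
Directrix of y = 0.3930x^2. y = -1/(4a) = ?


a = 0.3930
1/(4a) = 0.6361
directrix: y = -0.6361 = -0.6361

y = -0.6361


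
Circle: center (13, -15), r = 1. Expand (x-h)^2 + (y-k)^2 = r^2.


(x-13)^2 + (y+ 15)^2 = 1^2
D = -2h = -26, E = -2k = 30
F = h^2+k^2-r^2 = 169+225-1 = 393

x^2 + y^2 - 26x + 30y + 393 = 0


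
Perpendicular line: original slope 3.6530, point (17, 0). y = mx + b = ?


Perpendicular slope = -1/m1 = -1/3.6530 = -0.2737
b2 = y0 - m2*x0 = 0 + 17/3.6530 = 0 + 4.6537 = 4.6537

y = -0.2737x + 4.6537


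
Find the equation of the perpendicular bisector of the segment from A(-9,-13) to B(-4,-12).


Midpoint = (-6.5, -12.5)
Slope of AB = dy/dx = 1/5 = 0.2000
Perp slope = -dx/dy = -5/1 = -5.0000
b = My - (perp slope)*Mx = -12.5 + (5*(-6.5))/1 = -12.5 - 32.5000 = -45.0000

y = -5.0000x - 45.0000


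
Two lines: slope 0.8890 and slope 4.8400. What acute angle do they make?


m1-m2 = -3.951
1+m1*m2 = 5.30276
tan(theta) = |-3.951/5.30276| = 0.745084
theta = arctan(|-3.951/5.30276|) = 36.6892 degrees (acute angle)

36.6892 degrees


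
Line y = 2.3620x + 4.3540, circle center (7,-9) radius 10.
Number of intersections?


Substitute y = 2.3620x + 4.3540: (x-7)^2 + (2.3620x+4.3540+ 9)^2 = 100
Expand to Ax^2 + Bx + C = 0, where b-k = 13.354
A = 1+m^2 = 6.579044
B = 2(m(b-k) - h) = 2(2.3620*13.354 - 7) = 49.084296
C = h^2 + (b-k)^2 - r^2 = 49 + 178.329316 - 100 = 127.329316
disc = B^2-4AC = 2409.2681 - 3350.8207 = -941.5526
disc < 0

0 intersection points


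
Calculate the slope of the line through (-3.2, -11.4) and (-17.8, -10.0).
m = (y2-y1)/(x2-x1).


dy = -10.0 + 11.4 = 1.4
dx = -17.8 + 3.2 = -14.6
m = 1.4/(-14.6) = -0.0959

m = -0.0959


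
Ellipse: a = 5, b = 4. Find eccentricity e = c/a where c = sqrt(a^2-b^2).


c = sqrt(25-16) = sqrt(9) = 3.0000
e = c/a = 3/5 = 0.6000

e = 0.6000


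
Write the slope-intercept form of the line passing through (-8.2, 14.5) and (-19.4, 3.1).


m = (-11.4)/(-11.2) = 1.0179
b = y1 - m*x1 = 14.5 - (-11.4*(-8.2))/(-11.2) = 14.5 + 8.3464 = 22.8464

y = 1.0179x + 22.8464


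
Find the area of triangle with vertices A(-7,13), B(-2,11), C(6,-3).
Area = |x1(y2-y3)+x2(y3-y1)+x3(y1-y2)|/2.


-7*(11+ 3) = -98
-2*(-3-13) = 32
6*(13-11) = 12
sum = -54
Area = |-54|/2 = 27.0000

27.0000 sq units


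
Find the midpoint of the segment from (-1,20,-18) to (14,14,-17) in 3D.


Mx = (-1+14)/2 = 6.5000
My = (20+14)/2 = 17.0000
Mz = (-18- 17)/2 = -17.5000

M = (6.5000, 17.0000, -17.5000)


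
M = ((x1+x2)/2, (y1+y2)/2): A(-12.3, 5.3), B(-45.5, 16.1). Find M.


Mx = (-12.3 - 45.5)/2 = -57.8/2 = -28.9000
My = (5.3 + 16.1)/2 = 21.4/2 = 10.7000

(-28.9000, 10.7000)


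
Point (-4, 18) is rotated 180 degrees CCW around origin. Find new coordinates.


cos(180) = -1, sin(180) = 0
x' = -4*(-1) - 18*0 = 4
y' = -4*0 + 18*(-1) = -18

(4, -18)


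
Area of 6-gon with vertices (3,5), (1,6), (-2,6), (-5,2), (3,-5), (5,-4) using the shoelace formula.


sum(xi*y_{i+1}) = 3*6 + 1*6 - 2*2 - 5*(-5) + 3*(-4) + 5*5 = 58
sum(yi*x_{i+1}) = 5*1 + 6*(-2) + 6*(-5) + 2*3 - 5*5 - 4*3 = -68
Area = |58 + 68|/2 = 126/2 = 63.0000

63.0000 sq units


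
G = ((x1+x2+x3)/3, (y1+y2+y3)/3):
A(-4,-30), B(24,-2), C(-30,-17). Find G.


Gx = (-4+24- 30)/3 = -10/3 = -3.3333
Gy = (-30- 2- 17)/3 = -49/3 = -16.3333

G = (-3.3333, -16.3333)


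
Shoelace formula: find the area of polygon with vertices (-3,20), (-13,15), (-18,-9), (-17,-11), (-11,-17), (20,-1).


sum(xi*y_{i+1}) = -3*15 - 13*(-9) - 18*(-11) - 17*(-17) - 11*(-1) + 20*20 = 970
sum(yi*x_{i+1}) = 20*(-13) + 15*(-18) - 9*(-17) - 11*(-11) - 17*20 - 1*(-3) = -593
Area = |970 + 593|/2 = 1563/2 = 781.5000

781.5000 sq units


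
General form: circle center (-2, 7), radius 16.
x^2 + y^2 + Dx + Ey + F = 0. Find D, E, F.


(x+ 2)^2 + (y-7)^2 = 16^2
D = -2h = 4, E = -2k = -14
F = h^2+k^2-r^2 = 4+49-256 = -203

D = 4, E = -14, F = -203


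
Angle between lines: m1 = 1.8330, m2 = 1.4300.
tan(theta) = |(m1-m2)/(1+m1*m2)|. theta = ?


m1-m2 = 0.403
1+m1*m2 = 3.62119
tan(theta) = |0.403/3.62119| = 0.111289
theta = arctan(|0.403/3.62119|) = 6.3503 degrees (acute angle)

6.3503 degrees


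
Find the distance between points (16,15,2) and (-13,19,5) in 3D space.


dx=-29, dy=4, dz=3
d = sqrt(841+16+9) = sqrt(866) = 29.4279

29.4279


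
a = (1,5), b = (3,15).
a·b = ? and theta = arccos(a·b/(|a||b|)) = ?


a·b = 1*3 + 5*15 = 3 + 75 = 78
|a| = sqrt(1+25) = 5.0990
|b| = sqrt(9+225) = 15.2971
cos(theta) = 78/(sqrt(26)*sqrt(234)) = 78/sqrt(6084) = 1
theta = arccos(78/sqrt(6084)) = 0 degrees

a·b = 78, theta = 0 deg


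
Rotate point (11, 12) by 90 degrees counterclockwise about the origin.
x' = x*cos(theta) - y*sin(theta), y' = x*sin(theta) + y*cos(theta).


cos(90) = 0, sin(90) = 1
x' = 11*0 - 12*1 = -12
y' = 11*1 + 12*0 = 11

(-12, 11)


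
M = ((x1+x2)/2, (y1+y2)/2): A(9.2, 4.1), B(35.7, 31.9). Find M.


Mx = (9.2 + 35.7)/2 = 44.9/2 = 22.4500
My = (4.1 + 31.9)/2 = 36.0/2 = 18.0000

(22.4500, 18.0000)


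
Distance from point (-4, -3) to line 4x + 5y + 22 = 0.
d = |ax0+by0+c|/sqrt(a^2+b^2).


|4*(-4) + 5*(-3) + 22| = |-9| = 9
sqrt(16 + 25) = sqrt(41) = 6.4031
d = 9/sqrt(41) = 1.4056

1.4056


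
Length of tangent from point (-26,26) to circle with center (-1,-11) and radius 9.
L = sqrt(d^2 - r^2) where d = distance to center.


d = sqrt((-26+ 1)^2 + (26+ 11)^2) = sqrt(625+1369) = 44.6542
L = sqrt(1994.0000 - 81) = sqrt(1913.0000) = 43.7379

43.7379


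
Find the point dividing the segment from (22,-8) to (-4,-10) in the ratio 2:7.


Px = (2*(-4) + 7*22)/9 = 146/9 = 16.2222
Py = (2*(-10) + 7*(-8))/9 = -76/9 = -8.4444

P = (16.2222, -8.4444)


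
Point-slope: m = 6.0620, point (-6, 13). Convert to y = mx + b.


y - 13 = 6.0620(x + 6)
y = 6.0620x + 13 - 6.0620*(-6)
y = 6.0620x + 49.3720

y = 6.0620x + 49.3720


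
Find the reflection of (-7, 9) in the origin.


Reflection rule for origin: (-x, -y)
(-7, 9) -> (7, -9)

(7, -9)


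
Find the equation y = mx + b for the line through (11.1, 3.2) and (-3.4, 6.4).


m = (3.2)/(-14.5) = -0.2207
b = y1 - m*x1 = 3.2 - (3.2*11.1)/(-14.5) = 3.2 + 2.4497 = 5.6497

y = -0.2207x + 5.6497


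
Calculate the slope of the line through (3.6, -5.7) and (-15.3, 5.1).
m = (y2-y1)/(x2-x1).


dy = 5.1 + 5.7 = 10.8
dx = -15.3 - 3.6 = -18.9
m = 10.8/(-18.9) = -0.5714

m = -0.5714


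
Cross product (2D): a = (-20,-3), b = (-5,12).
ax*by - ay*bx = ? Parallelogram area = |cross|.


cross = -20*12 + 3*(-5) = -240 - 15 = -255
Parallelogram area = |-255| = 255

cross = -255, parallelogram area = 255


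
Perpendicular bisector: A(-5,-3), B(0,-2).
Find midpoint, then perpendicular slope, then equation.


Midpoint = (-2.5, -2.5)
Slope of AB = dy/dx = 1/5 = 0.2000
Perp slope = -dx/dy = -5/1 = -5.0000
b = My - (perp slope)*Mx = -2.5 + (5*(-2.5))/1 = -2.5 - 12.5000 = -15.0000

y = -5.0000x - 15.0000


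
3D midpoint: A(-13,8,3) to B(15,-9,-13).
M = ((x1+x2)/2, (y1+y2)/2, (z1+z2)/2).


Mx = (-13+15)/2 = 1.0000
My = (8- 9)/2 = -0.5000
Mz = (3- 13)/2 = -5.0000

M = (1.0000, -0.5000, -5.0000)


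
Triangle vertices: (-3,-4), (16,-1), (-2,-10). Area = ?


-3*(-1+ 10) = -27
16*(-10+ 4) = -96
-2*(-4+ 1) = 6
sum = -117
Area = |-117|/2 = 58.5000

58.5000 sq units


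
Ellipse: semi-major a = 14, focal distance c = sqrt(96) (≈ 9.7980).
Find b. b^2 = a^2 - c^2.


b^2 = 14^2 - (sqrt(96))^2 = 196 - 96 = 100
b = sqrt(100) = 10

b = 10


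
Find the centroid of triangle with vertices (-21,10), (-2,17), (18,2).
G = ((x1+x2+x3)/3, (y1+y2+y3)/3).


Gx = (-21- 2+18)/3 = -5/3 = -1.6667
Gy = (10+17+2)/3 = 29/3 = 9.6667

G = (-1.6667, 9.6667)


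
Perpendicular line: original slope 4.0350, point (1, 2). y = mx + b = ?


Perpendicular slope = -1/m1 = -1/4.0350 = -0.2478
b2 = y0 - m2*x0 = 2 + 1/4.0350 = 2 + 0.2478 = 2.2478

y = -0.2478x + 2.2478


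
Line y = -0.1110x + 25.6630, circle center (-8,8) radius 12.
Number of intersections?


Substitute y = -0.1110x + 25.6630: (x+ 8)^2 + (-0.1110x+25.6630-8)^2 = 144
Expand to Ax^2 + Bx + C = 0, where b-k = 17.663
A = 1+m^2 = 1.012321
B = 2(m(b-k) - h) = 2(-0.1110*17.663 + 8) = 12.078814
C = h^2 + (b-k)^2 - r^2 = 64 + 311.981569 - 144 = 231.981569
disc = B^2-4AC = 145.8977 - 939.3593 = -793.4616
disc < 0

0 intersection points


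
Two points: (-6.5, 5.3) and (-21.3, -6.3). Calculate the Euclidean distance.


dx = -21.3 + 6.5 = -14.8
dy = -6.3 - 5.3 = -11.6
d = sqrt(219.04 + 134.56) = sqrt(353.6) = 18.8043

18.8043


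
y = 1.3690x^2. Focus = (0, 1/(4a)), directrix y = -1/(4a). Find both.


a = 1.3690
1/(4a) = 0.1826
Focus = (0, 0.1826)
Directrix: y = -0.1826

Focus = (0, 0.1826), Directrix: y = -0.1826


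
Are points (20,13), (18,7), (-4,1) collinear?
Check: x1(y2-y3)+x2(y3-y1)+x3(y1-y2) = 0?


20*(7-1) + 18*(1-13) - 4*(13-7)
= 120 - 216 - 24 = -120

No, not collinear (determinant = -120)


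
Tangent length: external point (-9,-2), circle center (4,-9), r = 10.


d = sqrt((-9-4)^2 + (-2+ 9)^2) = sqrt(169+49) = 14.7648
L = sqrt(218.0000 - 100) = sqrt(118.0000) = 10.8628

10.8628


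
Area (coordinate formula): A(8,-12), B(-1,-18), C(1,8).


8*(-18-8) = -208
-1*(8+ 12) = -20
1*(-12+ 18) = 6
sum = -222
Area = |-222|/2 = 111.0000

111.0000 sq units


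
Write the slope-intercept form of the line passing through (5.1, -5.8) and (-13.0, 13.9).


m = (19.7)/(-18.1) = -1.0884
b = y1 - m*x1 = -5.8 - (19.7*5.1)/(-18.1) = -5.8 + 5.5508 = -0.2492

y = -1.0884x - 0.2492


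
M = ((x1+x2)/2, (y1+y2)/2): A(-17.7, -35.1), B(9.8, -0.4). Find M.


Mx = (-17.7 + 9.8)/2 = -7.9/2 = -3.9500
My = (-35.1 - 0.4)/2 = -35.5/2 = -17.7500

(-3.9500, -17.7500)


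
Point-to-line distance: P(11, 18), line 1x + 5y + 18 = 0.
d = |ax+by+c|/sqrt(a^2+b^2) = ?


|1*11 + 5*18 + 18| = |119| = 119
sqrt(1 + 25) = sqrt(26) = 5.0990
d = 119/sqrt(26) = 23.3378

23.3378


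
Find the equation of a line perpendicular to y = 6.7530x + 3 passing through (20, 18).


Perpendicular slope = -1/m1 = -1/6.7530 = -0.1481
b2 = y0 - m2*x0 = 18 + 20/6.7530 = 18 + 2.9616 = 20.9616

y = -0.1481x + 20.9616


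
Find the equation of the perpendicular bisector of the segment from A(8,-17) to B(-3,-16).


Midpoint = (2.5, -16.5)
Slope of AB = dy/dx = 1/(-11) = -0.0909
Perp slope = -dx/dy = 11/1 = 11.0000
b = My - (perp slope)*Mx = -16.5 + (-11*2.5)/1 = -16.5 - 27.5000 = -44.0000

y = 11.0000x - 44.0000


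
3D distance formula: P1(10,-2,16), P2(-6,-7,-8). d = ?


dx=-16, dy=-5, dz=-24
d = sqrt(256+25+576) = sqrt(857) = 29.2746

29.2746


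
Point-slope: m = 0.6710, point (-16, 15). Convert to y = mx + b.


y - 15 = 0.6710(x + 16)
y = 0.6710x + 15 - 0.6710*(-16)
y = 0.6710x + 25.7360

y = 0.6710x + 25.7360


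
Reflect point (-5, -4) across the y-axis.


Reflection rule for y-axis: (-x, y)
(-5, -4) -> (5, -4)

(5, -4)


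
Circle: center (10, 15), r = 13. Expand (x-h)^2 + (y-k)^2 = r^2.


(x-10)^2 + (y-15)^2 = 13^2
D = -2h = -20, E = -2k = -30
F = h^2+k^2-r^2 = 100+225-169 = 156

x^2 + y^2 - 20x - 30y + 156 = 0


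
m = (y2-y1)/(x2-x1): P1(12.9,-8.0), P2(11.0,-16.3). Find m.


dy = -16.3 + 8.0 = -8.3
dx = 11.0 - 12.9 = -1.9
m = -8.3/(-1.9) = 4.3684

m = 4.3684


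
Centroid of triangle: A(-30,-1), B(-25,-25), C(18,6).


Gx = (-30- 25+18)/3 = -37/3 = -12.3333
Gy = (-1- 25+6)/3 = -20/3 = -6.6667

G = (-12.3333, -6.6667)


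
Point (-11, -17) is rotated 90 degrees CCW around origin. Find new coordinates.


cos(90) = 0, sin(90) = 1
x' = -11*0 + 17*1 = 17
y' = -11*1 - 17*0 = -11

(17, -11)


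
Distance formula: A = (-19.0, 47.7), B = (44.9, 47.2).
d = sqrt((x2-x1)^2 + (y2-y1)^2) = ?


dx = 44.9 + 19.0 = 63.9
dy = 47.2 - 47.7 = -0.5
d = sqrt(4083.21 + 0.25) = sqrt(4083.46) = 63.9020

63.9020


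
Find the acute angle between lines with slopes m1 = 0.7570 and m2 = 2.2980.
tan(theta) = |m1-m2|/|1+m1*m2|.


m1-m2 = -1.541
1+m1*m2 = 2.739586
tan(theta) = |-1.541/2.739586| = 0.562494
theta = arctan(|-1.541/2.739586|) = 29.3575 degrees (acute angle)

29.3575 degrees


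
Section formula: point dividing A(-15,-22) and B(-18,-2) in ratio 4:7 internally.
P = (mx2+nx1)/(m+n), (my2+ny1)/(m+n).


Px = (4*(-18) + 7*(-15))/11 = -177/11 = -16.0909
Py = (4*(-2) + 7*(-22))/11 = -162/11 = -14.7273

P = (-16.0909, -14.7273)


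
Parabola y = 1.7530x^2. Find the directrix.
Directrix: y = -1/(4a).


a = 1.7530
1/(4a) = 0.1426
directrix: y = -0.1426 = -0.1426

y = -0.1426


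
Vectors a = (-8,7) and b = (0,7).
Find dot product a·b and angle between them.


a·b = -8*0 + 7*7 = 0 + 49 = 49
|a| = sqrt(64+49) = 10.6301
|b| = sqrt(0+49) = 7.0000
cos(theta) = 49/(sqrt(113)*sqrt(49)) = 49/sqrt(5537) = 0.658505
theta = arccos(49/sqrt(5537)) = 48.8141 degrees

a·b = 49, theta = 48.8141 deg


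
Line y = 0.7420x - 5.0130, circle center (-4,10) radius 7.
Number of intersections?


Substitute y = 0.7420x - 5.0130: (x+ 4)^2 + (0.7420x- 5.0130-10)^2 = 49
Expand to Ax^2 + Bx + C = 0, where b-k = -15.013
A = 1+m^2 = 1.550564
B = 2(m(b-k) - h) = 2(0.7420*(-15.013) + 4) = -14.279292
C = h^2 + (b-k)^2 - r^2 = 16 + 225.390169 - 49 = 192.390169
disc = B^2-4AC = 203.8982 - 1193.2531 = -989.3549
disc < 0

0 intersection points


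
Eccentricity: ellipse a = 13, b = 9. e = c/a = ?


c = sqrt(169-81) = sqrt(88) = 9.3808
e = c/a = sqrt(88)/13 = 0.7216

e = 0.7216


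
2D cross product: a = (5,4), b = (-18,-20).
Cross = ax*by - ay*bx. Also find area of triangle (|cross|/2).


cross = 5*(-20) - 4*(-18) = -100 + 72 = -28
Triangle area = |-28|/2 = 28/2 = 14.0000

cross = -28, triangle area = 14.0000


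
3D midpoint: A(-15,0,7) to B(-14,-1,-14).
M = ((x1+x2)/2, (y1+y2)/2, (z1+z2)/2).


Mx = (-15- 14)/2 = -14.5000
My = (0- 1)/2 = -0.5000
Mz = (7- 14)/2 = -3.5000

M = (-14.5000, -0.5000, -3.5000)


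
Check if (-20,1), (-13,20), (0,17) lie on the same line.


-20*(20-17) - 13*(17-1) + 0*(1-20)
= -60 - 208 + 0 = -268

No, not collinear (determinant = -268)


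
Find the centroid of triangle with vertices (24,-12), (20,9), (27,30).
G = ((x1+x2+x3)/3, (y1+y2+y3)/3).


Gx = (24+20+27)/3 = 71/3 = 23.6667
Gy = (-12+9+30)/3 = 27/3 = 9.0000

G = (23.6667, 9.0000)


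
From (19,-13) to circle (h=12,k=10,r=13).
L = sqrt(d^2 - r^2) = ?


d = sqrt((19-12)^2 + (-13-10)^2) = sqrt(49+529) = 24.0416
L = sqrt(578.0000 - 169) = sqrt(409.0000) = 20.2237

20.2237


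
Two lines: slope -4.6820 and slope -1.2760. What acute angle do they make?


m1-m2 = -3.406
1+m1*m2 = 6.974232
tan(theta) = |-3.406/6.974232| = 0.488369
theta = arctan(|-3.406/6.974232|) = 26.0295 degrees (acute angle)

26.0295 degrees


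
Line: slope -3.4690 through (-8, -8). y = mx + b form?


y + 8 = -3.4690(x + 8)
y = -3.4690x - 8 + 3.4690*(-8)
y = -3.4690x - 35.7520

y = -3.4690x - 35.7520


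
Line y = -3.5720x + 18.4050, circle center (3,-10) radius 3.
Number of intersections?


Substitute y = -3.5720x + 18.4050: (x-3)^2 + (-3.5720x+18.4050+ 10)^2 = 9
Expand to Ax^2 + Bx + C = 0, where b-k = 28.405
A = 1+m^2 = 13.759184
B = 2(m(b-k) - h) = 2(-3.5720*28.405 - 3) = -208.92532
C = h^2 + (b-k)^2 - r^2 = 9 + 806.844025 - 9 = 806.844025
disc = B^2-4AC = 43649.7893 - 44406.0616 = -756.2723
disc < 0

0 intersection points


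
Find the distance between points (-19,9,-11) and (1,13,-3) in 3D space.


dx=20, dy=4, dz=8
d = sqrt(400+16+64) = sqrt(480) = 21.9089

21.9089


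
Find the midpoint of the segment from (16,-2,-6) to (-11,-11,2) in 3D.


Mx = (16- 11)/2 = 2.5000
My = (-2- 11)/2 = -6.5000
Mz = (-6+2)/2 = -2.0000

M = (2.5000, -6.5000, -2.0000)


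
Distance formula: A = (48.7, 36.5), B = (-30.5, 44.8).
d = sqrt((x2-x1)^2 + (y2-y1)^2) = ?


dx = -30.5 - 48.7 = -79.2
dy = 44.8 - 36.5 = 8.3
d = sqrt(6272.64 + 68.89) = sqrt(6341.53) = 79.6337

79.6337


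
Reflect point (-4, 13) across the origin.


Reflection rule for origin: (-x, -y)
(-4, 13) -> (4, -13)

(4, -13)


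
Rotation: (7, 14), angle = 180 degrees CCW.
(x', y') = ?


cos(180) = -1, sin(180) = 0
x' = 7*(-1) - 14*0 = -7
y' = 7*0 + 14*(-1) = -14

(-7, -14)


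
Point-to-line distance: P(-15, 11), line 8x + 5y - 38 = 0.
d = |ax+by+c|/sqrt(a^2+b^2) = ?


|8*(-15) + 5*11 - 38| = |-103| = 103
sqrt(64 + 25) = sqrt(89) = 9.4340
d = 103/sqrt(89) = 10.9180

10.9180


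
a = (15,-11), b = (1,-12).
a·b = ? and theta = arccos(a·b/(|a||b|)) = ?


a·b = 15*1 - 11*(-12) = 15 + 132 = 147
|a| = sqrt(225+121) = 18.6011
|b| = sqrt(1+144) = 12.0416
cos(theta) = 147/(sqrt(346)*sqrt(145)) = 147/sqrt(50170) = 0.656289
theta = arccos(147/sqrt(50170)) = 48.9825 degrees

a·b = 147, theta = 48.9825 deg


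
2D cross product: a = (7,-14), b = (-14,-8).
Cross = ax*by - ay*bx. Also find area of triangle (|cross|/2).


cross = 7*(-8) + 14*(-14) = -56 - 196 = -252
Triangle area = |-252|/2 = 252/2 = 126.0000

cross = -252, triangle area = 126.0000


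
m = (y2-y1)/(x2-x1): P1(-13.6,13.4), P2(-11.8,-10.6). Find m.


dy = -10.6 - 13.4 = -24.0
dx = -11.8 + 13.6 = 1.8
m = -24.0/1.8 = -13.3333

m = -13.3333


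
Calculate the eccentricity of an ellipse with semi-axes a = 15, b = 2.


c = sqrt(225-4) = sqrt(221) = 14.8661
e = c/a = sqrt(221)/15 = 0.9911

e = 0.9911


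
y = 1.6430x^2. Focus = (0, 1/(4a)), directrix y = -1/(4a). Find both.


a = 1.6430
1/(4a) = 0.1522
Focus = (0, 0.1522)
Directrix: y = -0.1522

Focus = (0, 0.1522), Directrix: y = -0.1522


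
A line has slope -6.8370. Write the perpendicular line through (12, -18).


Perpendicular slope = -1/m1 = -1/(-6.8370) = 0.1463
b2 = y0 - m2*x0 = -18 + 12/(-6.8370) = -18 - 1.7552 = -19.7552

y = 0.1463x - 19.7552


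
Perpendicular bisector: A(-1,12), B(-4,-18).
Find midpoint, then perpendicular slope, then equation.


Midpoint = (-2.5, -3)
Slope of AB = dy/dx = -30/(-3) = 10.0000
Perp slope = -dx/dy = -3/30 = -0.1000
b = My - (perp slope)*Mx = -3 + (-3*(-2.5))/(-30) = -3 - 0.2500 = -3.2500

y = -0.1000x - 3.2500


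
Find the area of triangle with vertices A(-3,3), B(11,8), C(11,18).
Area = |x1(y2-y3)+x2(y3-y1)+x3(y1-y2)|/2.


-3*(8-18) = 30
11*(18-3) = 165
11*(3-8) = -55
sum = 140
Area = |140|/2 = 70.0000

70.0000 sq units


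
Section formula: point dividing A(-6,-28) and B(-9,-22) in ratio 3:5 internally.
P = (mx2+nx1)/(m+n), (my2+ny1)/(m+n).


Px = (3*(-9) + 5*(-6))/8 = -57/8 = -7.1250
Py = (3*(-22) + 5*(-28))/8 = -206/8 = -25.7500

P = (-7.1250, -25.7500)


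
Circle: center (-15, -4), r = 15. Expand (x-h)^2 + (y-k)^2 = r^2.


(x+ 15)^2 + (y+ 4)^2 = 15^2
D = -2h = 30, E = -2k = 8
F = h^2+k^2-r^2 = 225+16-225 = 16

x^2 + y^2 + 30x + 8y + 16 = 0


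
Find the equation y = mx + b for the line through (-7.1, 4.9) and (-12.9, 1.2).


m = (-3.7)/(-5.8) = 0.6379
b = y1 - m*x1 = 4.9 - (-3.7*(-7.1))/(-5.8) = 4.9 + 4.5293 = 9.4293

y = 0.6379x + 9.4293


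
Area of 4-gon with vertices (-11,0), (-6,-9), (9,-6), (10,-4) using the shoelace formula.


sum(xi*y_{i+1}) = -11*(-9) - 6*(-6) + 9*(-4) + 10*0 = 99
sum(yi*x_{i+1}) = 0*(-6) - 9*9 - 6*10 - 4*(-11) = -97
Area = |99 + 97|/2 = 196/2 = 98.0000

98.0000 sq units


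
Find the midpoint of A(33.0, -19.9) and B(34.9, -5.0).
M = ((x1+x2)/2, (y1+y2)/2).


Mx = (33.0 + 34.9)/2 = 67.9/2 = 33.9500
My = (-19.9 - 5.0)/2 = -24.9/2 = -12.4500

(33.9500, -12.4500)


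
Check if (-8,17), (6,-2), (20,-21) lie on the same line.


-8*(-2+ 21) + 6*(-21-17) + 20*(17+ 2)
= -152 - 228 + 380 = 0

Yes, collinear (determinant = 0)


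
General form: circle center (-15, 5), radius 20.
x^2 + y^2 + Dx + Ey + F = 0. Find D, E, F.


(x+ 15)^2 + (y-5)^2 = 20^2
D = -2h = 30, E = -2k = -10
F = h^2+k^2-r^2 = 225+25-400 = -150

D = 30, E = -10, F = -150


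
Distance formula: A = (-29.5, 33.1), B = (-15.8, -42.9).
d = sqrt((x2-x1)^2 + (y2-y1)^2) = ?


dx = -15.8 + 29.5 = 13.7
dy = -42.9 - 33.1 = -76.0
d = sqrt(187.69 + 5776.0) = sqrt(5963.69) = 77.2249

77.2249


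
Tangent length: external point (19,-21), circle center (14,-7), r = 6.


d = sqrt((19-14)^2 + (-21+ 7)^2) = sqrt(25+196) = 14.8661
L = sqrt(221.0000 - 36) = sqrt(185.0000) = 13.6015

13.6015


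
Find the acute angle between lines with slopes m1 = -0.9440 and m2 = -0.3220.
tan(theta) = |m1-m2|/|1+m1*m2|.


m1-m2 = -0.622
1+m1*m2 = 1.303968
tan(theta) = |-0.622/1.303968| = 0.477006
theta = arctan(|-0.622/1.303968|) = 25.5014 degrees (acute angle)

25.5014 degrees


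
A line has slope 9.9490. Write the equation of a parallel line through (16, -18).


Parallel lines have equal slopes.
m2 = 9.9490
b2 = -18 - 9.9490*16 = -177.1840

y = 9.9490x - 177.1840


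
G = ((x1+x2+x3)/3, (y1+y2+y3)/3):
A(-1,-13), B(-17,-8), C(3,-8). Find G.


Gx = (-1- 17+3)/3 = -15/3 = -5.0000
Gy = (-13- 8- 8)/3 = -29/3 = -9.6667

G = (-5.0000, -9.6667)


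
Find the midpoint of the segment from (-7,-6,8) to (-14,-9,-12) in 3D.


Mx = (-7- 14)/2 = -10.5000
My = (-6- 9)/2 = -7.5000
Mz = (8- 12)/2 = -2.0000

M = (-10.5000, -7.5000, -2.0000)


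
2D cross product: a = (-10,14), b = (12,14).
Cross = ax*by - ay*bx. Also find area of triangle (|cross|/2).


cross = -10*14 - 14*12 = -140 - 168 = -308
Triangle area = |-308|/2 = 308/2 = 154.0000

cross = -308, triangle area = 154.0000


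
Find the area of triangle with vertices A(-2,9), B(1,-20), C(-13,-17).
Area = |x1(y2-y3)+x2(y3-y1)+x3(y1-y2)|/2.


-2*(-20+ 17) = 6
1*(-17-9) = -26
-13*(9+ 20) = -377
sum = -397
Area = |-397|/2 = 198.5000

198.5000 sq units


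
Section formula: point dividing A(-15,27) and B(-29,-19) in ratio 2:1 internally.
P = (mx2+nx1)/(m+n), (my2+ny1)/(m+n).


Px = (2*(-29) + 1*(-15))/3 = -73/3 = -24.3333
Py = (2*(-19) + 1*27)/3 = -11/3 = -3.6667

P = (-24.3333, -3.6667)


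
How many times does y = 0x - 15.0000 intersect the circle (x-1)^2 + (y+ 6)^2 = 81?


Substitute y = 0x - 15.0000: (x-1)^2 + (0x- 15.0000+ 6)^2 = 81
Expand to Ax^2 + Bx + C = 0, where b-k = -9
A = 1+m^2 = 1
B = 2(m(b-k) - h) = 2(0*(-9) - 1) = -2
C = h^2 + (b-k)^2 - r^2 = 1 + 81 - 81 = 1
disc = B^2-4AC = 4.0000 - 4.0000 = 0
disc = 0

1 intersection point (tangent)


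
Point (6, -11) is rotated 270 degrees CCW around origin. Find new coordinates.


cos(270) = 0, sin(270) = -1
x' = 6*0 + 11*(-1) = -11
y' = 6*(-1) - 11*0 = -6

(-11, -6)


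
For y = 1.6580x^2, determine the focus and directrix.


a = 1.6580
1/(4a) = 0.1508
Focus = (0, 0.1508)
Directrix: y = -0.1508

Focus = (0, 0.1508), Directrix: y = -0.1508


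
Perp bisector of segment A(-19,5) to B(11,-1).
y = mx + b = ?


Midpoint = (-4, 2)
Slope of AB = dy/dx = -6/30 = -0.2000
Perp slope = -dx/dy = 30/6 = 5.0000
b = My - (perp slope)*Mx = 2 + (30*(-4))/(-6) = 2 + 20.0000 = 22.0000

y = 5.0000x + 22.0000


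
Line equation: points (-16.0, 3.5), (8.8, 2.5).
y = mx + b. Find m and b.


m = (-1.0)/(24.8) = -0.0403
b = y1 - m*x1 = 3.5 - (-1.0*(-16.0))/(24.8) = 3.5 - 0.6452 = 2.8548

y = -0.0403x + 2.8548


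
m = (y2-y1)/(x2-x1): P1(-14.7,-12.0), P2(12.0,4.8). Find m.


dy = 4.8 + 12.0 = 16.8
dx = 12.0 + 14.7 = 26.7
m = 16.8/26.7 = 0.6292

m = 0.6292


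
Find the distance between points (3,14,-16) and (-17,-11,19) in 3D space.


dx=-20, dy=-25, dz=35
d = sqrt(400+625+1225) = sqrt(2250) = 47.4342

47.4342


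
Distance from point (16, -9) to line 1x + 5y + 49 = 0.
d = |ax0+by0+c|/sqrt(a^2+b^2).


|1*16 + 5*(-9) + 49| = |20| = 20
sqrt(1 + 25) = sqrt(26) = 5.0990
d = 20/sqrt(26) = 3.9223

3.9223


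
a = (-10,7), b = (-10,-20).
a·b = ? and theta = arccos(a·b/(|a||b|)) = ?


a·b = -10*(-10) + 7*(-20) = 100 - 140 = -40
|a| = sqrt(100+49) = 12.2066
|b| = sqrt(100+400) = 22.3607
cos(theta) = -40/(sqrt(149)*sqrt(500)) = -40/sqrt(74500) = -0.146549
theta = arccos(-40/sqrt(74500)) = 98.4270 degrees

a·b = -40, theta = 98.4270 deg


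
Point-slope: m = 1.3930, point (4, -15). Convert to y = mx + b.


y + 15 = 1.3930(x - 4)
y = 1.3930x - 15 - 1.3930*4
y = 1.3930x - 20.5720

y = 1.3930x - 20.5720


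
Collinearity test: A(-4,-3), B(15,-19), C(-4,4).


-4*(-19-4) + 15*(4+ 3) - 4*(-3+ 19)
= 92 + 105 - 64 = 133

No, not collinear (determinant = 133)


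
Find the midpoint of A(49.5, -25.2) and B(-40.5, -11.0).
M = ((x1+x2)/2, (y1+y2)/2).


Mx = (49.5 - 40.5)/2 = 9.0/2 = 4.5000
My = (-25.2 - 11.0)/2 = -36.2/2 = -18.1000

(4.5000, -18.1000)


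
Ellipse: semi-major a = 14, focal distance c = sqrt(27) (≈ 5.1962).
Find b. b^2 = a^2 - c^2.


b^2 = 14^2 - (sqrt(27))^2 = 196 - 27 = 169
b = sqrt(169) = 13

b = 13


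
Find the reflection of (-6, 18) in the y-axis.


Reflection rule for y-axis: (-x, y)
(-6, 18) -> (6, 18)

(6, 18)


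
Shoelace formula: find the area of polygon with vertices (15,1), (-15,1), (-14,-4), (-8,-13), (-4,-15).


sum(xi*y_{i+1}) = 15*1 - 15*(-4) - 14*(-13) - 8*(-15) - 4*1 = 373
sum(yi*x_{i+1}) = 1*(-15) + 1*(-14) - 4*(-8) - 13*(-4) - 15*15 = -170
Area = |373 + 170|/2 = 543/2 = 271.5000

271.5000 sq units


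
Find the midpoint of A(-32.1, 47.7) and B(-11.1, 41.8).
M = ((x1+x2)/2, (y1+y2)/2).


Mx = (-32.1 - 11.1)/2 = -43.2/2 = -21.6000
My = (47.7 + 41.8)/2 = 89.5/2 = 44.7500

(-21.6000, 44.7500)


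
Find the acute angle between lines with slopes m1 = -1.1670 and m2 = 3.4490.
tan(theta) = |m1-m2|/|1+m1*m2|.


m1-m2 = -4.616
1+m1*m2 = -3.024983
tan(theta) = |-4.616/(-3.024983)| = 1.525959
theta = arctan(|-4.616/(-3.024983)|) = 56.7621 degrees (acute angle)

56.7621 degrees


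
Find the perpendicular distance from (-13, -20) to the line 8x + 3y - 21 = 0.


|8*(-13) + 3*(-20) - 21| = |-185| = 185
sqrt(64 + 9) = sqrt(73) = 8.5440
d = 185/sqrt(73) = 21.6526

21.6526


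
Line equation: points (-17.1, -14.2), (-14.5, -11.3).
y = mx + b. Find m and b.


m = (2.9)/(2.6) = 1.1154
b = y1 - m*x1 = -14.2 - (2.9*(-17.1))/(2.6) = -14.2 + 19.0731 = 4.8731

y = 1.1154x + 4.8731


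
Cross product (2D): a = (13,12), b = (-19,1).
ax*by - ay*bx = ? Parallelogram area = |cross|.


cross = 13*1 - 12*(-19) = 13 + 228 = 241
Parallelogram area = |241| = 241

cross = 241, parallelogram area = 241
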